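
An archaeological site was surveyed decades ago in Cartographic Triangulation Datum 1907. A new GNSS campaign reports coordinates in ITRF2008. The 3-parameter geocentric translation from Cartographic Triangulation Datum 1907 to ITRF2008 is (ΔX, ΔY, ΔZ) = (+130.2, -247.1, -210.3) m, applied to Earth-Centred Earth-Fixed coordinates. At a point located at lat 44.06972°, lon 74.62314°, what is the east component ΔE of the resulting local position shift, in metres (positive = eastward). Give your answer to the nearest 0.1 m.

The local east axis at (φ, λ) is (−sin λ, cos λ, 0), so ΔE = −sin(74.62314°)·130.2 + cos(74.62314°)·(-247.1) = -191.06 m.

ΔE = -191.1 m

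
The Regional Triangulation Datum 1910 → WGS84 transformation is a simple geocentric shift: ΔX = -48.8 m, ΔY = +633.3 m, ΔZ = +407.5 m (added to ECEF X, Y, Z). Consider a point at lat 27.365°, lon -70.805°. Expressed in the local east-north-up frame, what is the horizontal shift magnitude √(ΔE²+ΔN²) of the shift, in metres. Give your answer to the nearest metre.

The local east axis at (φ, λ) is (−sin λ, cos λ, 0), so ΔE = −sin(-70.805°)·(-48.8) + cos(-70.805°)·633.3 = 162.13 m.
The local north axis is (−sin φ cos λ, −sin φ sin λ, cos φ), giving ΔN = 7.375 + 274.917 + 361.899 = 644.19 m.
Horizontal magnitude = √(ΔE² + ΔN²) = √(162.13² + 644.19²) = 664.28 m.

664 m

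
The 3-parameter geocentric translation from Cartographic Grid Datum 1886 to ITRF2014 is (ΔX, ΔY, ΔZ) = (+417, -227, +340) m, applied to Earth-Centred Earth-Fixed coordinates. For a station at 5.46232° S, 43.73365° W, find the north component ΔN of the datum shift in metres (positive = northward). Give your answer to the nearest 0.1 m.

ΔN = 382.1 m

The local north axis is (−sin φ cos λ, −sin φ sin λ, cos φ), giving ΔN = 28.682 + 14.938 + 338.456 = 382.08 m.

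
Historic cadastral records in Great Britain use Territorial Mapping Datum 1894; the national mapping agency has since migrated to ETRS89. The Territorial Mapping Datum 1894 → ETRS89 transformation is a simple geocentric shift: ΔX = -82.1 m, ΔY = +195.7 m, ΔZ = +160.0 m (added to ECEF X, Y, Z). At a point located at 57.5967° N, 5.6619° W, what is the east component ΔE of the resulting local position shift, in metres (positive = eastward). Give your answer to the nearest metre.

The local east axis at (φ, λ) is (−sin λ, cos λ, 0), so ΔE = −sin(-5.6619°)·(-82.1) + cos(-5.6619°)·195.7 = 186.65 m.

ΔE = 187 m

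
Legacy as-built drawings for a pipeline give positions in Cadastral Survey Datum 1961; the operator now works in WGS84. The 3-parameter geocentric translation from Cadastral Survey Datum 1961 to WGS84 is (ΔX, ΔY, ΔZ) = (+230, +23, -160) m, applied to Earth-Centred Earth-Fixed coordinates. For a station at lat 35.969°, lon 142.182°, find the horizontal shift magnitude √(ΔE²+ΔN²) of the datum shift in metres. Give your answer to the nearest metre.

162 m

The local east axis at (φ, λ) is (−sin λ, cos λ, 0), so ΔE = −sin(142.182°)·230 + cos(142.182°)·23 = -159.19 m.
The local north axis is (−sin φ cos λ, −sin φ sin λ, cos φ), giving ΔN = 106.716 − 8.283 − 129.494 = -31.06 m.
Horizontal magnitude = √(ΔE² + ΔN²) = √((-159.19)² + (-31.06)²) = 162.20 m.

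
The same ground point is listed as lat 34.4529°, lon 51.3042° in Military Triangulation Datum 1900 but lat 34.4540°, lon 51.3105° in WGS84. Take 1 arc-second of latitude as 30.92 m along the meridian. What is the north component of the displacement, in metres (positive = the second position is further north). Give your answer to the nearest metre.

Δφ = 34.4540° − 34.4529° = +0.0011°; Δλ = 51.3105° − 51.3042° = +0.0063°.
1° of latitude = 3600 × 30.92 = 111312 m.
ΔN = Δφ × 111312 = 122.4 m; ΔE = Δλ × 111312 × cos(34.4529°) = +0.0063 × 111312 × 0.824592 = 578.3 m.

ΔN = 122 m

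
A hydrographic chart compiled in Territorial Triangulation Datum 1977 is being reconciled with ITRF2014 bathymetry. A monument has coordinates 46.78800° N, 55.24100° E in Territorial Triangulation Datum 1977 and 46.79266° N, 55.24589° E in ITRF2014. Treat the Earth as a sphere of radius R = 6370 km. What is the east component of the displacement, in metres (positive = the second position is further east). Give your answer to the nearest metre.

ΔE = 372 m

Δφ = 46.79266° − 46.78800° = +0.00466°; Δλ = 55.24589° − 55.24100° = +0.00489°.
1° along a meridian = πR/180 = 111177 m.
ΔN = Δφ × 111177 = 518.1 m; ΔE = Δλ × 111177 × cos(46.78800°) = +0.00489 × 111177 × 0.684700 = 372.2 m.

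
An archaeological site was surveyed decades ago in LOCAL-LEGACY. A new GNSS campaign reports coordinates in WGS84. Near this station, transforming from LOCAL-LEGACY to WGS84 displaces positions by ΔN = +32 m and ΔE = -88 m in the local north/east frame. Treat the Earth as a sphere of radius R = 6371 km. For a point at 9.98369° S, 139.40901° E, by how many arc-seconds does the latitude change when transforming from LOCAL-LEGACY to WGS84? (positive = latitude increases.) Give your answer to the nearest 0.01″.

Δφ = 1.04″

On a sphere of radius R, 1 rad of latitude = R, so Δφ = ΔN / R = 32.0 / 6371000 = 5.0228e-06 rad = 1.036″.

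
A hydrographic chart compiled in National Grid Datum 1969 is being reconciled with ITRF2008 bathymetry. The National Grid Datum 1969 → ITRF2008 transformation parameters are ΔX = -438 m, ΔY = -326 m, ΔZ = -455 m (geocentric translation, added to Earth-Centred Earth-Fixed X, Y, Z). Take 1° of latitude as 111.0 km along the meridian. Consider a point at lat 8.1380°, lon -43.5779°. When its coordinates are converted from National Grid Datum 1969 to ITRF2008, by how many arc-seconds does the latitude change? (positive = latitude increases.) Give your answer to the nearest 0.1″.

Δφ = -14.2″

sin φ = 0.141558, cos φ = 0.989930, sin λ = -0.689340, cos λ = 0.724438.
North component: ΔN = −sin φ cos λ·ΔX − sin φ sin λ·ΔY + cos φ·ΔZ = −(0.141558)(0.724438)(-438) − (0.141558)(-0.689340)(-326) + (0.989930)(-455) = -437.31 m.
1° of latitude spans 111000 m, so Δφ = -437.31 / 111000 × 3600 = -14.183″.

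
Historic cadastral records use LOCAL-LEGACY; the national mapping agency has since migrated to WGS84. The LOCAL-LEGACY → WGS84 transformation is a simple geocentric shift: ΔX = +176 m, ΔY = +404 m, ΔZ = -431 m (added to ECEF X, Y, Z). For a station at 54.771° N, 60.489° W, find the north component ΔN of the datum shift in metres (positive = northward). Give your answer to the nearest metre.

ΔN = -32 m

At φ = 54.771°, λ = -60.489°: sin φ = 0.816853, cos φ = 0.576846, sin λ = -0.870261, cos λ = 0.492591.
ΔN = −sin φ cos λ·ΔX − sin φ sin λ·ΔY + cos φ·ΔZ = −(0.816853)(0.492591)(176) − (0.816853)(-0.870261)(404) + (0.576846)(-431) = -32.24 m.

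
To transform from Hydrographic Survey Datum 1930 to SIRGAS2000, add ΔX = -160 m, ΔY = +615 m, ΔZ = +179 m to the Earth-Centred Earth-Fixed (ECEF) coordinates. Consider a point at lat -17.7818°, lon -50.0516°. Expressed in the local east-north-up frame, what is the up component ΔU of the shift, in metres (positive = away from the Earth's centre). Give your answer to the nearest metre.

The local up (radial) axis is (cos φ cos λ, cos φ sin λ, sin φ), giving ΔU = -97.828 − 448.949 − 54.665 = -601.44 m.

ΔU = -601 m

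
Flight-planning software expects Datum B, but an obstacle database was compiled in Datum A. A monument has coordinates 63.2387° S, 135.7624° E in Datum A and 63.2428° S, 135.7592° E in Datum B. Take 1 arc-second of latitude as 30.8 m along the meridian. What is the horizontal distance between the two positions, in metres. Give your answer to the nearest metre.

Δφ = -63.2428° − -63.2387° = -0.0041°; Δλ = 135.7592° − 135.7624° = -0.0032°.
1° of latitude = 3600 × 30.80 = 110880 m.
ΔN = Δφ × 110880 = -454.6 m; ΔE = Δλ × 110880 × cos(-63.2387°) = -0.0032 × 110880 × 0.450275 = -159.8 m.
Distance = √(ΔE² + ΔN²) = √((-159.8)² + (-454.6)²) = 481.9 m.

482 m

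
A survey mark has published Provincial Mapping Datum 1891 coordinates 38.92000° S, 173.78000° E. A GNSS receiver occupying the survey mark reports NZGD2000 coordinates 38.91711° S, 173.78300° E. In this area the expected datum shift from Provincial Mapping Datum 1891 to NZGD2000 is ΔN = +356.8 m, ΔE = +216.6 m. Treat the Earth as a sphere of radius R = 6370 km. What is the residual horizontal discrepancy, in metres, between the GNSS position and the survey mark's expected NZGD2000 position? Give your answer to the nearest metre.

Observed coordinate differences: Δφ = +0.00289°, Δλ = +0.00300°.
Converting to metres (1° lat = 111177 m, cos φ = 0.778024): observed ΔN = 321.3 m, observed ΔE = 259.5 m.
Subtracting the expected shift leaves a residual of 321.3 − (356.8) = -35.5 m north and 259.5 − (216.6) = 42.9 m east.
Residual distance = √((-35.5)² + 42.9²) = 55.7 m.

56 m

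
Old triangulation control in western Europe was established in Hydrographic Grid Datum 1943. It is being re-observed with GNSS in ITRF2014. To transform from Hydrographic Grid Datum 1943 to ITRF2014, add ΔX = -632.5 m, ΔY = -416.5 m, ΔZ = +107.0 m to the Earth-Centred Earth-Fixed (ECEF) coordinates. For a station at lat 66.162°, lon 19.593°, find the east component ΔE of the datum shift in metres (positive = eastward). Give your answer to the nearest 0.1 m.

At φ = 66.162°, λ = 19.593°: sin φ = 0.914692, cos φ = 0.404152, sin λ = 0.335336, cos λ = 0.942098.
ΔE = −sin λ·ΔX + cos λ·ΔY = −(0.335336)·(-632.5) + (0.942098)·(-416.5) = -180.28 m.

ΔE = -180.3 m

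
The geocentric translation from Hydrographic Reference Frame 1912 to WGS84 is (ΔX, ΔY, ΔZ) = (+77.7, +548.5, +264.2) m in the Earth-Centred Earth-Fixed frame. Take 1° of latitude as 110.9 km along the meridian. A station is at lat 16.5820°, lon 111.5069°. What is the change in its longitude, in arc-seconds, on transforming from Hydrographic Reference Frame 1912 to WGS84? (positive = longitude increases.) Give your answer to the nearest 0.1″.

Δλ = -9.3″

sin φ = 0.285387, cos φ = 0.958412, sin λ = 0.930373, cos λ = -0.366613.
East component: ΔE = −sin λ·ΔX + cos λ·ΔY = −(0.930373)(77.7) + (-0.366613)(548.5) = -273.38 m.
1° of latitude spans 110900 m; at latitude φ, 1° of longitude spans that × cos φ = 106287.9 m, so Δλ = -273.38 / 106287.9 × 3600 = -9.259″.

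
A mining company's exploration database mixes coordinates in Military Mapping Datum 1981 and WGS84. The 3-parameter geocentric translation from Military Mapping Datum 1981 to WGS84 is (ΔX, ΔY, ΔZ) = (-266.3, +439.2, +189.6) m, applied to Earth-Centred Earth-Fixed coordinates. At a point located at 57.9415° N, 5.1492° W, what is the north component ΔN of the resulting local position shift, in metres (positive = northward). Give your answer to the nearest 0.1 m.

At φ = 57.9415°, λ = -5.1492°: sin φ = 0.847507, cos φ = 0.530785, sin λ = -0.089750, cos λ = 0.995964.
ΔN = −sin φ cos λ·ΔX − sin φ sin λ·ΔY + cos φ·ΔZ = −(0.847507)(0.995964)(-266.3) − (0.847507)(-0.089750)(439.2) + (0.530785)(189.6) = 358.82 m.

ΔN = 358.8 m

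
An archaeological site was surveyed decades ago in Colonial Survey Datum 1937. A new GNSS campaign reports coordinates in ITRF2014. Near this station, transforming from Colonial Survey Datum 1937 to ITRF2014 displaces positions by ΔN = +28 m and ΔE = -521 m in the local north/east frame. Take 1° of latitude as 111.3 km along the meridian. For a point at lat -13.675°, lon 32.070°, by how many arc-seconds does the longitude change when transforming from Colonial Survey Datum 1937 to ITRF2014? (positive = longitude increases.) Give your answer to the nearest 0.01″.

Δλ = -17.34″

At latitude -13.675°, cos φ = 0.971652.
1° of longitude at this latitude = 111.3 × cos φ = 108.14 km, so Δλ = -521.0 / 108144.9 = -0.0048176° = -17.343″.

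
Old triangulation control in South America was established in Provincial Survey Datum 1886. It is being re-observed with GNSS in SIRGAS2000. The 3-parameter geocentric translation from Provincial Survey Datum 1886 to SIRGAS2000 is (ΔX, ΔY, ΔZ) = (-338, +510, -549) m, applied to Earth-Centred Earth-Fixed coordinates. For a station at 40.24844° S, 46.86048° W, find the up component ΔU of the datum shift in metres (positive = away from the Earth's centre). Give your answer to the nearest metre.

ΔU = -106 m

At φ = -40.24844°, λ = -46.86048°: sin φ = -0.646103, cos φ = 0.763250, sin λ = -0.729691, cos λ = 0.683777.
ΔU = cos φ cos λ·ΔX + cos φ sin λ·ΔY + sin φ·ΔZ = (0.763250)(0.683777)(-338) + (0.763250)(-0.729691)(510) + (-0.646103)(-549) = -105.73 m.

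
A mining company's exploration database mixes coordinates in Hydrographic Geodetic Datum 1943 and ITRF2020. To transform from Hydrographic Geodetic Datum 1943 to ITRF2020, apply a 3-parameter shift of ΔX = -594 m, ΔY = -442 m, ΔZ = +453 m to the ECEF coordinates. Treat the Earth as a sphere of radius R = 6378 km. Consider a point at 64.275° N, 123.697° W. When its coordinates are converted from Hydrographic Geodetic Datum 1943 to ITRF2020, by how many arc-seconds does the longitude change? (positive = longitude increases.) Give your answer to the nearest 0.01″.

sin φ = 0.900888, cos φ = 0.434052, sin λ = -0.831983, cos λ = -0.554801.
East component: ΔE = −sin λ·ΔX + cos λ·ΔY = −(-0.831983)(-594) + (-0.554801)(-442) = -248.98 m.
1° of latitude spans πR/180 = 111317 m; at latitude φ, 1° of longitude spans that × cos φ = 48317.4 m, so Δλ = -248.98 / 48317.4 × 3600 = -18.551″.

Δλ = -18.55″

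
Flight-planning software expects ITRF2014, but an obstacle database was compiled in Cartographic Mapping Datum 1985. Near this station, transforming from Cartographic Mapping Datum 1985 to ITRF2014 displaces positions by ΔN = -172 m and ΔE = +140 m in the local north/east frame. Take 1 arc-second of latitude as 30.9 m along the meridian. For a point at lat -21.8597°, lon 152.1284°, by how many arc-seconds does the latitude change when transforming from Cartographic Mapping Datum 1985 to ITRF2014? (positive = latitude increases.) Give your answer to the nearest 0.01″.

Δφ = -5.57″

1″ of latitude = 30.90 m, so Δφ = -172.0 / 30.90 = -5.566″.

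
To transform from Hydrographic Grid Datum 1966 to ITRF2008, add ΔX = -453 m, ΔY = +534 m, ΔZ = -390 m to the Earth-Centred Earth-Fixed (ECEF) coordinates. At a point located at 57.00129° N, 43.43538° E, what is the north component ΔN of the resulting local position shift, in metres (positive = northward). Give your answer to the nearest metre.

ΔN = -244 m

At φ = 57.00129°, λ = 43.43538°: sin φ = 0.838683, cos φ = 0.544620, sin λ = 0.687536, cos λ = 0.726150.
ΔN = −sin φ cos λ·ΔX − sin φ sin λ·ΔY + cos φ·ΔZ = −(0.838683)(0.726150)(-453) − (0.838683)(0.687536)(534) + (0.544620)(-390) = -244.44 m.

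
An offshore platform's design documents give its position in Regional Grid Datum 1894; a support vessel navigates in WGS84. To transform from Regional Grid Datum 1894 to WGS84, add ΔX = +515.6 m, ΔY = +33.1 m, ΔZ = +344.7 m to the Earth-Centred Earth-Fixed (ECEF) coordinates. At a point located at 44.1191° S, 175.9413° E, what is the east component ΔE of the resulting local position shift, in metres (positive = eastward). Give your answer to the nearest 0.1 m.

ΔE = -69.5 m

At φ = -44.1191°, λ = 175.9413°: sin φ = -0.696152, cos φ = 0.717894, sin λ = 0.070778, cos λ = -0.997492.
ΔE = −sin λ·ΔX + cos λ·ΔY = −(0.070778)·(515.6) + (-0.997492)·(33.1) = -69.51 m.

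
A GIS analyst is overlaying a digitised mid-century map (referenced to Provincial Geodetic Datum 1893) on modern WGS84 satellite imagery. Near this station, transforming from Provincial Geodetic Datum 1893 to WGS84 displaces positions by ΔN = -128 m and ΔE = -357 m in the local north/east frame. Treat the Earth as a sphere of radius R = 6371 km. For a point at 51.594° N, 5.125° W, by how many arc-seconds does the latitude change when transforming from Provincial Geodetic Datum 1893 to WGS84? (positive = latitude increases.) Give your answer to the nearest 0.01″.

Δφ = -4.14″

On a sphere of radius R, 1 rad of latitude = R, so Δφ = ΔN / R = -128.0 / 6371000 = -2.0091e-05 rad = -4.144″.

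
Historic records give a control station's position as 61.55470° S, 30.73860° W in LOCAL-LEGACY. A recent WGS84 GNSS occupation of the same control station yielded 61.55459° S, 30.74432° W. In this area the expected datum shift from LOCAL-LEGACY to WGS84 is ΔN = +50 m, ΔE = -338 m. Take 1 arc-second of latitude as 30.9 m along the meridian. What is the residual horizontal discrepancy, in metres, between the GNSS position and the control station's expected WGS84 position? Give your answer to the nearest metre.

Observed coordinate differences: Δφ = +0.00011°, Δλ = -0.00572°.
Converting to metres (1° lat = 111240 m, cos φ = 0.476320): observed ΔN = 12.2 m, observed ΔE = -303.1 m.
Subtracting the expected shift leaves a residual of 12.2 − (50) = -37.8 m north and -303.1 − (-338) = 34.9 m east.
Residual distance = √((-37.8)² + 34.9²) = 51.4 m.

51 m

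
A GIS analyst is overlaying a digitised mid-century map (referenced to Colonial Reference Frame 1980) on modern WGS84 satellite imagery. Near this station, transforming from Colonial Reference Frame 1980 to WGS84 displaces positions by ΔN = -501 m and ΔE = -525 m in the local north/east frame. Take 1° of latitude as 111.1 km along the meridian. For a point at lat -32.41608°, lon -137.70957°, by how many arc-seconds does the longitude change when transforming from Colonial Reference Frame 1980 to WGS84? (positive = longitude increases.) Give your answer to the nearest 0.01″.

At latitude -32.41608°, cos φ = 0.844178.
1° of longitude at this latitude = 111.1 × cos φ = 93.79 km, so Δλ = -525.0 / 93788.1 = -0.0055977° = -20.152″.

Δλ = -20.15″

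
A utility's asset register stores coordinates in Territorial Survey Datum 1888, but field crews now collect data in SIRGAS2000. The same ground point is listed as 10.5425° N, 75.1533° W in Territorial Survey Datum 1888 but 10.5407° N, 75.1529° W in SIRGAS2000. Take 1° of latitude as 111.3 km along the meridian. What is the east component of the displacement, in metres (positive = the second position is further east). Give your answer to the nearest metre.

ΔE = 44 m

Δφ = 10.5407° − 10.5425° = -0.0018°; Δλ = -75.1529° − -75.1533° = +0.0004°.
ΔN = Δφ × 111300 = -200.3 m; ΔE = Δλ × 111300 × cos(10.5425°) = +0.0004 × 111300 × 0.983119 = 43.8 m.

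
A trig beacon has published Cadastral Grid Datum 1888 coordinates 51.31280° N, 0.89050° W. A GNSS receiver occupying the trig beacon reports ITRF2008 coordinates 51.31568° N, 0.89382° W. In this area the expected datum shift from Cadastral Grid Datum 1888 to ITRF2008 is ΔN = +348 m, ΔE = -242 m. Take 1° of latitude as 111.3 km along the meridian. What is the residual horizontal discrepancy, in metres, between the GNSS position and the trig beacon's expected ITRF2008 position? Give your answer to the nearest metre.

Observed coordinate differences: Δφ = +0.00288°, Δλ = -0.00332°.
Converting to metres (1° lat = 111300 m, cos φ = 0.625068): observed ΔN = 320.5 m, observed ΔE = -231.0 m.
Subtracting the expected shift leaves a residual of 320.5 − (348) = -27.5 m north and -231.0 − (-242) = 11.0 m east.
Residual distance = √((-27.5)² + 11.0²) = 29.6 m.

30 m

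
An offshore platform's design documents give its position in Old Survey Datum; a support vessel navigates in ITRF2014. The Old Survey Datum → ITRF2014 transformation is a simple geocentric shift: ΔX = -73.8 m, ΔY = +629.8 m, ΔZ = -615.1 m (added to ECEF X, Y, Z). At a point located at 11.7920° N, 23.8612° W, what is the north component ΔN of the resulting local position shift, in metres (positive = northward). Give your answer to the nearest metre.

At φ = 11.7920°, λ = -23.8612°: sin φ = 0.204359, cos φ = 0.978896, sin λ = -0.404522, cos λ = 0.914528.
ΔN = −sin φ cos λ·ΔX − sin φ sin λ·ΔY + cos φ·ΔZ = −(0.204359)(0.914528)(-73.8) − (0.204359)(-0.404522)(629.8) + (0.978896)(-615.1) = -536.26 m.

ΔN = -536 m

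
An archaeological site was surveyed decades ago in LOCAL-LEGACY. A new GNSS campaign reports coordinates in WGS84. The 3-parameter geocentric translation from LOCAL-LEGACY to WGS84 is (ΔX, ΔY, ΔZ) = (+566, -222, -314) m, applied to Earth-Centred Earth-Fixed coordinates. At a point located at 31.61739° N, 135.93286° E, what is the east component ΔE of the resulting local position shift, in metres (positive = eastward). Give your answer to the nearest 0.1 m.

The local east axis at (φ, λ) is (−sin λ, cos λ, 0), so ΔE = −sin(135.93286°)·566 + cos(135.93286°)·(-222) = -234.14 m.

ΔE = -234.1 m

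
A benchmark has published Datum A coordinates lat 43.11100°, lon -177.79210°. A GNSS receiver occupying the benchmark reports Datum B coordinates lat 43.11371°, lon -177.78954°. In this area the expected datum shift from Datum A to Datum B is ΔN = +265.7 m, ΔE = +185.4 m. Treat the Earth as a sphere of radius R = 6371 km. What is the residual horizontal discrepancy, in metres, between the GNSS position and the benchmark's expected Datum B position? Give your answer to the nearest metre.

42 m

Observed coordinate differences: Δφ = +0.00271°, Δλ = +0.00256°.
Converting to metres (1° lat = 111195 m, cos φ = 0.730031): observed ΔN = 301.3 m, observed ΔE = 207.8 m.
Subtracting the expected shift leaves a residual of 301.3 − (265.7) = 35.6 m north and 207.8 − (185.4) = 22.4 m east.
Residual distance = √(35.6² + 22.4²) = 42.1 m.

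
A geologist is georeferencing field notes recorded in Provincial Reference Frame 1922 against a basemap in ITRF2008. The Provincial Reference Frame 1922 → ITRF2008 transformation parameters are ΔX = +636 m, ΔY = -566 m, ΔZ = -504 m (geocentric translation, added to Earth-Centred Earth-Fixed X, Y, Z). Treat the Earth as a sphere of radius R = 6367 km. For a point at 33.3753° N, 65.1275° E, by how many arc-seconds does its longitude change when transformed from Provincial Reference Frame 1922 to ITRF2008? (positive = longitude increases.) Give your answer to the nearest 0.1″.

Δλ = -31.6″

sin φ = 0.550121, cos φ = 0.835085, sin λ = 0.907246, cos λ = 0.420600.
East component: ΔE = −sin λ·ΔX + cos λ·ΔY = −(0.907246)(636) + (0.420600)(-566) = -815.07 m.
1° of latitude spans πR/180 = 111125 m; at latitude φ, 1° of longitude spans that × cos φ = 92798.9 m, so Δλ = -815.07 / 92798.9 × 3600 = -31.619″.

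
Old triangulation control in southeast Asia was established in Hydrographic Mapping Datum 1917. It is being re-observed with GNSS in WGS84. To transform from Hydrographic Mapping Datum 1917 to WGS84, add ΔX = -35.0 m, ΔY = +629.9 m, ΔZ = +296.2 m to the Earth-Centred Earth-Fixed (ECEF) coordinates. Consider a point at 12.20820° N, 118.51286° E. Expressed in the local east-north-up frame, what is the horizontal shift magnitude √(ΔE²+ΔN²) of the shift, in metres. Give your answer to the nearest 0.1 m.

The local east axis at (φ, λ) is (−sin λ, cos λ, 0), so ΔE = −sin(118.51286°)·(-35.0) + cos(118.51286°)·629.9 = -269.93 m.
The local north axis is (−sin φ cos λ, −sin φ sin λ, cos φ), giving ΔN = -3.533 − 117.046 + 289.502 = 168.92 m.
Horizontal magnitude = √(ΔE² + ΔN²) = √((-269.93)² + 168.92²) = 318.43 m.

318.4 m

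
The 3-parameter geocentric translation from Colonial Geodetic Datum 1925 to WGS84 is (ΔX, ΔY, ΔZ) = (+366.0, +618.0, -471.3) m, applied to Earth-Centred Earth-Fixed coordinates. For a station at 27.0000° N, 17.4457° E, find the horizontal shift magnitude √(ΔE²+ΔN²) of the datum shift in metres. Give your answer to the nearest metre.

818 m

At φ = 27.0000°, λ = 17.4457°: sin φ = 0.453990, cos φ = 0.891007, sin λ = 0.299802, cos λ = 0.954002.
ΔE = −sin λ·ΔX + cos λ·ΔY = −(0.299802)·(366.0) + (0.954002)·(618.0) = 479.85 m.
ΔN = −sin φ cos λ·ΔX − sin φ sin λ·ΔY + cos φ·ΔZ = −(0.453990)(0.954002)(366.0) − (0.453990)(0.299802)(618.0) + (0.891007)(-471.3) = -662.56 m.
Horizontal magnitude = √(ΔE² + ΔN²) = √(479.85² + (-662.56)²) = 818.07 m.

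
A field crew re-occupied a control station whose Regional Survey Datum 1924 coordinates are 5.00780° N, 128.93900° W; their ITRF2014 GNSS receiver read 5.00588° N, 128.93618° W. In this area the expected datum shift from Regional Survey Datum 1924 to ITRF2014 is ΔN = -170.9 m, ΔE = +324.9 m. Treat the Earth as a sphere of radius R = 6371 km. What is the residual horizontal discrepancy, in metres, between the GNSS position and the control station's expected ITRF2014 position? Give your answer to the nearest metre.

Observed coordinate differences: Δφ = -0.00192°, Δλ = +0.00282°.
Converting to metres (1° lat = 111195 m, cos φ = 0.996183): observed ΔN = -213.5 m, observed ΔE = 312.4 m.
Subtracting the expected shift leaves a residual of -213.5 − (-170.9) = -42.6 m north and 312.4 − (324.9) = -12.5 m east.
Residual distance = √((-42.6)² + (-12.5)²) = 44.4 m.

44 m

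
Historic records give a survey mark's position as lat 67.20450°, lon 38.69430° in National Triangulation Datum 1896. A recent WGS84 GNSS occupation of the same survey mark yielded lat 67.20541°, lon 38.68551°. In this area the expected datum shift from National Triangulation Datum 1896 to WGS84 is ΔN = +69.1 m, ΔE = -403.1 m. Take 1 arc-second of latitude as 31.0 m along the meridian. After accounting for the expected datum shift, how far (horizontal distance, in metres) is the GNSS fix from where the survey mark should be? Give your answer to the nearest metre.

40 m

Observed coordinate differences: Δφ = +0.00091°, Δλ = -0.00879°.
Converting to metres (1° lat = 111600 m, cos φ = 0.387443): observed ΔN = 101.6 m, observed ΔE = -380.1 m.
Subtracting the expected shift leaves a residual of 101.6 − (69.1) = 32.5 m north and -380.1 − (-403.1) = 23.0 m east.
Residual distance = √(32.5² + 23.0²) = 39.8 m.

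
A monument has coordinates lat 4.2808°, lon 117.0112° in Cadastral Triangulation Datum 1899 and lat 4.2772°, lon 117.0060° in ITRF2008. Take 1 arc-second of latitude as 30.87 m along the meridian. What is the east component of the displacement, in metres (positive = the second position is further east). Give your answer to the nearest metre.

Δφ = 4.2772° − 4.2808° = -0.0036°; Δλ = 117.0060° − 117.0112° = -0.0052°.
1° of latitude = 3600 × 30.87 = 111132 m.
ΔN = Δφ × 111132 = -400.1 m; ΔE = Δλ × 111132 × cos(4.2808°) = -0.0052 × 111132 × 0.997210 = -576.3 m.

ΔE = -576 m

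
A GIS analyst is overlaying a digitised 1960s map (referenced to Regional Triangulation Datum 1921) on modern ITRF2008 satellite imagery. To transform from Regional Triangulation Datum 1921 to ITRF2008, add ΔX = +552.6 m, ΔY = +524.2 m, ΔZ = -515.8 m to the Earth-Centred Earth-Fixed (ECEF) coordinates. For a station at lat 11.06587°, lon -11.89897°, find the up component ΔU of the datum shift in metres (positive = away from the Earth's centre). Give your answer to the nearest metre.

ΔU = 326 m

The local up (radial) axis is (cos φ cos λ, cos φ sin λ, sin φ), giving ΔU = 530.672 − 106.073 − 99.001 = 325.60 m.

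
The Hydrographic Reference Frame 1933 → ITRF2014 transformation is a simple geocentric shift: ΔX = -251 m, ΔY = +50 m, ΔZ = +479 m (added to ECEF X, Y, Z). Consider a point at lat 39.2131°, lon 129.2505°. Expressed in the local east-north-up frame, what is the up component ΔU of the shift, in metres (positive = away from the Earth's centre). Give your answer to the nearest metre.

ΔU = 456 m

The local up (radial) axis is (cos φ cos λ, cos φ sin λ, sin φ), giving ΔU = 123.047 + 30.000 + 302.827 = 455.87 m.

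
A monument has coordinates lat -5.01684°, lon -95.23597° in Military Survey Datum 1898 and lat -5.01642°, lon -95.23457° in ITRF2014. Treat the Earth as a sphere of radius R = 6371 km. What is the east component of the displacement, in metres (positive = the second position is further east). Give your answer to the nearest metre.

Δφ = -5.01642° − -5.01684° = +0.00042°; Δλ = -95.23457° − -95.23597° = +0.00140°.
1° along a meridian = πR/180 = 111195 m.
ΔN = Δφ × 111195 = 46.7 m; ΔE = Δλ × 111195 × cos(-5.01684°) = +0.00140 × 111195 × 0.996169 = 155.1 m.

ΔE = 155 m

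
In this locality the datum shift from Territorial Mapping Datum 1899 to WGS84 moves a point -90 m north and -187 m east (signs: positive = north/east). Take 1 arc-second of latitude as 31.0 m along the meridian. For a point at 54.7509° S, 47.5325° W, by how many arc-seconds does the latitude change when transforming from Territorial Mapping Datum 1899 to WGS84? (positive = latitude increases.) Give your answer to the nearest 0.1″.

Δφ = -2.9″

1″ of latitude = 31.00 m, so Δφ = -90.0 / 31.00 = -2.903″.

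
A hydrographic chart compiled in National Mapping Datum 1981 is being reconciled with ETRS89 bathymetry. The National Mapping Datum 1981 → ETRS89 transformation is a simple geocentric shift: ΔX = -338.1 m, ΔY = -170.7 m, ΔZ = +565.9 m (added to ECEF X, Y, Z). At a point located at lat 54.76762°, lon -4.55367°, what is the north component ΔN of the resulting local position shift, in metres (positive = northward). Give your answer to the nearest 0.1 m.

ΔN = 590.7 m

At φ = 54.76762°, λ = -4.55367°: sin φ = 0.816819, cos φ = 0.576894, sin λ = -0.079393, cos λ = 0.996843.
ΔN = −sin φ cos λ·ΔX − sin φ sin λ·ΔY + cos φ·ΔZ = −(0.816819)(0.996843)(-338.1) − (0.816819)(-0.079393)(-170.7) + (0.576894)(565.9) = 590.69 m.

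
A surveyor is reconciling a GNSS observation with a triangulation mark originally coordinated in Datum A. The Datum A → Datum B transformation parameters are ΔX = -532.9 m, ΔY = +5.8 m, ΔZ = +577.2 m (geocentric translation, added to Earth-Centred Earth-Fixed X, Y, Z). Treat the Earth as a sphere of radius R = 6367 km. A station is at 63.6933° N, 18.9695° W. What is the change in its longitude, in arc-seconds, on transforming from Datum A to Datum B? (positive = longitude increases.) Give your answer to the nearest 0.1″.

Δλ = -12.3″

sin φ = 0.896435, cos φ = 0.443176, sin λ = -0.325065, cos λ = 0.945692.
East component: ΔE = −sin λ·ΔX + cos λ·ΔY = −(-0.325065)(-532.9) + (0.945692)(5.8) = -167.74 m.
1° of latitude spans πR/180 = 111125 m; at latitude φ, 1° of longitude spans that × cos φ = 49248.0 m, so Δλ = -167.74 / 49248.0 × 3600 = -12.262″.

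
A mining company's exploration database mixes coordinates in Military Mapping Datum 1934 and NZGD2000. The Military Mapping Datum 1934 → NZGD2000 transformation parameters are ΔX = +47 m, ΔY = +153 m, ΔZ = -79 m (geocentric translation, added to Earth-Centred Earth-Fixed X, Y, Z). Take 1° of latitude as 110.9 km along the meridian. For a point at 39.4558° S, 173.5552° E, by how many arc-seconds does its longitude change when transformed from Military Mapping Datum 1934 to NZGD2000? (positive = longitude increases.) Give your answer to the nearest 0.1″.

sin φ = -0.635483, cos φ = 0.772115, sin λ = 0.112246, cos λ = -0.993680.
East component: ΔE = −sin λ·ΔX + cos λ·ΔY = −(0.112246)(47) + (-0.993680)(153) = -157.31 m.
1° of latitude spans 110900 m; at latitude φ, 1° of longitude spans that × cos φ = 85627.6 m, so Δλ = -157.31 / 85627.6 × 3600 = -6.614″.

Δλ = -6.6″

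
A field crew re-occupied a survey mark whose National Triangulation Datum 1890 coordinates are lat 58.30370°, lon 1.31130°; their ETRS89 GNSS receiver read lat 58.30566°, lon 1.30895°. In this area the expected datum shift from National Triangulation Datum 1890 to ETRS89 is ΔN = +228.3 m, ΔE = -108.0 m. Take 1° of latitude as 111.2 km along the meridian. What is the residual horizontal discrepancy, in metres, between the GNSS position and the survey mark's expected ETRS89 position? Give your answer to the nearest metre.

Observed coordinate differences: Δφ = +0.00196°, Δλ = -0.00235°.
Converting to metres (1° lat = 111200 m, cos φ = 0.525417): observed ΔN = 218.0 m, observed ΔE = -137.3 m.
Subtracting the expected shift leaves a residual of 218.0 − (228.3) = -10.3 m north and -137.3 − (-108.0) = -29.3 m east.
Residual distance = √((-10.3)² + (-29.3)²) = 31.1 m.

31 m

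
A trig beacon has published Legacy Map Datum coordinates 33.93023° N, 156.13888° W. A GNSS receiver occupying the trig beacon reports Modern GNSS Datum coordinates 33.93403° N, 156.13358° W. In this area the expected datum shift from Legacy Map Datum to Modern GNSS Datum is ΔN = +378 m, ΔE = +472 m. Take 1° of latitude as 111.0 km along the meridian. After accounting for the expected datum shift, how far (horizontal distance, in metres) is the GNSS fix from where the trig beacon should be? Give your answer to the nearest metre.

Observed coordinate differences: Δφ = +0.00380°, Δλ = +0.00530°.
Converting to metres (1° lat = 111000 m, cos φ = 0.829718): observed ΔN = 421.8 m, observed ΔE = 488.1 m.
Subtracting the expected shift leaves a residual of 421.8 − (378) = 43.8 m north and 488.1 − (472) = 16.1 m east.
Residual distance = √(43.8² + 16.1²) = 46.7 m.

47 m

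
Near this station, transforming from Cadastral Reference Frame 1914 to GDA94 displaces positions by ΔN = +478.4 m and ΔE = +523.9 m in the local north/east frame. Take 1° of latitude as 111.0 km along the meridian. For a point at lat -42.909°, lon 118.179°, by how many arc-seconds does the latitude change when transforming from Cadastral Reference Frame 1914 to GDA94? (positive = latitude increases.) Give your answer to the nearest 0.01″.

1° of latitude = 111.0 km, so Δφ = 478.4 / 111000 = 0.0043099° = 15.516″.

Δφ = 15.52″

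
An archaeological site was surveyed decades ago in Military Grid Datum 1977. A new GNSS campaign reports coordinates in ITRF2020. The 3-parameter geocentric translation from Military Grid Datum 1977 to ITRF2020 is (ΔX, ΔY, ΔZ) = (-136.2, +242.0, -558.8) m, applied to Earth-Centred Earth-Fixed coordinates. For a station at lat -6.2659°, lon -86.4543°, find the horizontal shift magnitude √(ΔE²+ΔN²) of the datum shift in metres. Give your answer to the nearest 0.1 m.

At φ = -6.2659°, λ = -86.4543°: sin φ = -0.109143, cos φ = 0.994026, sin λ = -0.998086, cos λ = 0.061845.
ΔE = −sin λ·ΔX + cos λ·ΔY = −(-0.998086)·(-136.2) + (0.061845)·(242.0) = -120.97 m.
ΔN = −sin φ cos λ·ΔX − sin φ sin λ·ΔY + cos φ·ΔZ = −(-0.109143)(0.061845)(-136.2) − (-0.109143)(-0.998086)(242.0) + (0.994026)(-558.8) = -582.74 m.
Horizontal magnitude = √(ΔE² + ΔN²) = √((-120.97)² + (-582.74)²) = 595.17 m.

595.2 m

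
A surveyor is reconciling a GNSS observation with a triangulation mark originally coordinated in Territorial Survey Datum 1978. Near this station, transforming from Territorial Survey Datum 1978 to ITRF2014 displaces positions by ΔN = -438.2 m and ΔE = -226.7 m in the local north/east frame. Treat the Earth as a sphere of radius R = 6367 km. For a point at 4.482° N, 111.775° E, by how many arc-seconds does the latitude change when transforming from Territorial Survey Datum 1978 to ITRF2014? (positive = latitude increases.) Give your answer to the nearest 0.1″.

Δφ = -14.2″

On a sphere of radius R, 1 rad of latitude = R, so Δφ = ΔN / R = -438.2 / 6367000 = -6.8824e-05 rad = -14.196″.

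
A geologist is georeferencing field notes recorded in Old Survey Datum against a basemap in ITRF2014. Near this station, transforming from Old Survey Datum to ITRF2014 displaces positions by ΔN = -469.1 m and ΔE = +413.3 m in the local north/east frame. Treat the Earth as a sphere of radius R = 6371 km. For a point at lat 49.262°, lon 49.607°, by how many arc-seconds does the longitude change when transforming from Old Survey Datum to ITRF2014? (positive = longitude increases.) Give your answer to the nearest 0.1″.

Δλ = 20.5″

At latitude 49.262°, cos φ = 0.652601.
One radian of longitude at latitude φ spans R cos φ, so Δλ = ΔE / (R cos φ) = 413.3 / (6371000 × 0.652601) = 9.9405e-05 rad = 20.504″.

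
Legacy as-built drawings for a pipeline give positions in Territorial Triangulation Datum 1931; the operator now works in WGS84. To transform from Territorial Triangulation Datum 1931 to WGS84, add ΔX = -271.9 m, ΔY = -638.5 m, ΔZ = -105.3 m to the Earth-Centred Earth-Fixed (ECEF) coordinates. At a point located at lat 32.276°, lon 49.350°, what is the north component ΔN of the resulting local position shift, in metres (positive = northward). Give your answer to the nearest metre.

At φ = 32.276°, λ = 49.350°: sin φ = 0.533998, cos φ = 0.845486, sin λ = 0.758703, cos λ = 0.651437.
ΔN = −sin φ cos λ·ΔX − sin φ sin λ·ΔY + cos φ·ΔZ = −(0.533998)(0.651437)(-271.9) − (0.533998)(0.758703)(-638.5) + (0.845486)(-105.3) = 264.24 m.

ΔN = 264 m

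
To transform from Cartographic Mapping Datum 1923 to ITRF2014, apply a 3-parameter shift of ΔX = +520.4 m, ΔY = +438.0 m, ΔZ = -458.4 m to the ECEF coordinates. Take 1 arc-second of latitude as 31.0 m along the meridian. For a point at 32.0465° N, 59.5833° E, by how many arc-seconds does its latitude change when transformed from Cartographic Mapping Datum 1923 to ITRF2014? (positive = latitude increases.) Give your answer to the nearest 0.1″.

sin φ = 0.530607, cos φ = 0.847618, sin λ = 0.862366, cos λ = 0.506285.
North component: ΔN = −sin φ cos λ·ΔX − sin φ sin λ·ΔY + cos φ·ΔZ = −(0.530607)(0.506285)(520.4) − (0.530607)(0.862366)(438.0) + (0.847618)(-458.4) = -728.77 m.
1° of latitude spans 3600 × 31.00 = 111600 m, so Δφ = -728.77 / 111600 × 3600 = -23.509″.

Δφ = -23.5″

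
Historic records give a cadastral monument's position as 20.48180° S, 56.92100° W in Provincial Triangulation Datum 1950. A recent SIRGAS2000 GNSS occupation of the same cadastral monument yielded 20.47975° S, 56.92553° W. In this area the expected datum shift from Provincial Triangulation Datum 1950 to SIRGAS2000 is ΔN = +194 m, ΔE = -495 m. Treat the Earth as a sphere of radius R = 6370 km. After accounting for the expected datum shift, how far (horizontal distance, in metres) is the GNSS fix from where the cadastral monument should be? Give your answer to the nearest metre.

Observed coordinate differences: Δφ = +0.00205°, Δλ = -0.00453°.
Converting to metres (1° lat = 111177 m, cos φ = 0.936783): observed ΔN = 227.9 m, observed ΔE = -471.8 m.
Subtracting the expected shift leaves a residual of 227.9 − (194) = 33.9 m north and -471.8 − (-495) = 23.2 m east.
Residual distance = √(33.9² + 23.2²) = 41.1 m.

41 m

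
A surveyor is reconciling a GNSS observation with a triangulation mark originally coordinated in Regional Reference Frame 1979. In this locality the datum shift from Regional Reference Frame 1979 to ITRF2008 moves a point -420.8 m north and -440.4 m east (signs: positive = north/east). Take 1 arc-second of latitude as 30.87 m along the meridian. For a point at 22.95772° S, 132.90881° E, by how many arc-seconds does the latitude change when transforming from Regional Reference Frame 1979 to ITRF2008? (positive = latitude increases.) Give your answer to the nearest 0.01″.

Δφ = -13.63″

1″ of latitude = 30.87 m, so Δφ = -420.8 / 30.87 = -13.631″.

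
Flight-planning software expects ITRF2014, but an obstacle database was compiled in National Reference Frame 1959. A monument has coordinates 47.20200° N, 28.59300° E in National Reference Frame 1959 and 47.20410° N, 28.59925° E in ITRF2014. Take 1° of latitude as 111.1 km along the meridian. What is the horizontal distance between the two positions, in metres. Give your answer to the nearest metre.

526 m

Δφ = 47.20410° − 47.20200° = +0.00210°; Δλ = 28.59925° − 28.59300° = +0.00625°.
ΔN = Δφ × 111100 = 233.3 m; ΔE = Δλ × 111100 × cos(47.20200°) = +0.00625 × 111100 × 0.679416 = 471.8 m.
Distance = √(ΔE² + ΔN²) = √(471.8² + 233.3²) = 526.3 m.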